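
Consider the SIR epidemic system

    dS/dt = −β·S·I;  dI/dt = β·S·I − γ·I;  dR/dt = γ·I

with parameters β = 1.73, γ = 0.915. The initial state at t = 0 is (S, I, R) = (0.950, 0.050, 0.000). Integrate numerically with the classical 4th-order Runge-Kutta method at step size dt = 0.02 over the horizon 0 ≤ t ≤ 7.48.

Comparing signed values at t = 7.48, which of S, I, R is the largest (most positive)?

t=0.000: state=(0.950, 0.050, 0.000)
step 1 (dt=0.02): k1=(-0.082, 0.036, 0.046), k2=(-0.083, 0.037, 0.046), k3=(-0.083, 0.037, 0.046), k4=(-0.083, 0.037, 0.046); state += dt/6·(k1+2k2+2k3+k4)
t=0.020: state=(0.948, 0.051, 0.001)
t=0.040: state=(0.947, 0.051, 0.002)
t=0.060: state=(0.945, 0.052, 0.003)
continuing one RK4 step at a time; state shown every 25 steps (Δt=0.5):
t=0.500: state=(0.902, 0.071, 0.027)
t=1.000: state=(0.840, 0.095, 0.065)
t=1.500: state=(0.765, 0.120, 0.114)
t=2.000: state=(0.683, 0.143, 0.175)
t=2.500: state=(0.599, 0.157, 0.244)
t=3.000: state=(0.522, 0.161, 0.317)
t=3.500: state=(0.455, 0.156, 0.390)
t=4.000: state=(0.400, 0.142, 0.458)
t=4.500: state=(0.356, 0.125, 0.519)
t=5.000: state=(0.322, 0.106, 0.572)
t=5.500: state=(0.296, 0.087, 0.616)
t=6.000: state=(0.277, 0.071, 0.652)
t=6.500: state=(0.262, 0.057, 0.681)
t=7.000: state=(0.251, 0.045, 0.705)
t=7.480: state=(0.243, 0.035, 0.722)
compare at T: S=0.243, I=0.035, R=0.722

largest component: R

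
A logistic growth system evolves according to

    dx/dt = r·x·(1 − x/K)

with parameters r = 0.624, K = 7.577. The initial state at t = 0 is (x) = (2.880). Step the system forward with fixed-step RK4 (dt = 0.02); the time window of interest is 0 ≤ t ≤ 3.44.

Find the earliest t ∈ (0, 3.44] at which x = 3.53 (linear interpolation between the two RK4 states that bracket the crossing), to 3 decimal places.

t = 0.565

t=0.000: state=(2.880)
step 1 (dt=0.02): k1=(1.114), k2=(1.116), k3=(1.116), k4=(1.117); state += dt/6·(k1+2k2+2k3+k4)
t=0.020: state=(2.902)
t=0.040: state=(2.925)
t=0.060: state=(2.947)
continuing one RK4 step at a time; state shown every 10 steps (Δt=0.2):
t=0.200: state=(3.106)
t=0.400: state=(3.337)
t=0.560: state=(3.524)
next step: t=0.580: state=(3.548) — x has crossed 3.53
linear interpolation between t=0.560 (3.52431) and t=0.580 (3.54785) → t≈0.565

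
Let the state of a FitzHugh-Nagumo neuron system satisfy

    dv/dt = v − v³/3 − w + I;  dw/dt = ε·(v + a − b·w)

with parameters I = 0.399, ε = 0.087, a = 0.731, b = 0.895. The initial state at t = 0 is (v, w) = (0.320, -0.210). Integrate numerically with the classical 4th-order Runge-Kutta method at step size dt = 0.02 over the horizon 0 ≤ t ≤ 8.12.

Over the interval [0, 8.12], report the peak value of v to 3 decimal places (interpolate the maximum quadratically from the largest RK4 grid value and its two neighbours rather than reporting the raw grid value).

max v = 1.828

t=0.000: state=(0.320, -0.210)
step 1 (dt=0.02): k1=(0.918, 0.108), k2=(0.925, 0.109), k3=(0.925, 0.109), k4=(0.932, 0.109); state += dt/6·(k1+2k2+2k3+k4)
t=0.020: state=(0.339, -0.208)
t=0.040: state=(0.357, -0.206)
t=0.060: state=(0.376, -0.203)
continuing one RK4 step at a time; state shown every 25 steps (Δt=0.5):
t=0.500: state=(0.859, -0.146)
t=1.000: state=(1.417, -0.060)
t=1.500: state=(1.733, 0.042)
t=2.000: state=(1.823, 0.148)
t=2.500: state=(1.821, 0.251)
t=3.000: state=(1.790, 0.350)
t=3.500: state=(1.751, 0.443)
t=4.000: state=(1.709, 0.531)
t=4.500: state=(1.665, 0.614)
t=5.000: state=(1.620, 0.692)
t=5.500: state=(1.575, 0.765)
t=6.000: state=(1.528, 0.833)
t=6.500: state=(1.480, 0.896)
t=7.000: state=(1.430, 0.955)
t=7.500: state=(1.378, 1.010)
t=8.000: state=(1.324, 1.060)
t=8.120: state=(1.311, 1.072)
largest grid value and its neighbours: v(2.180)=1.82821, v(2.200)=1.82827, v(2.220)=1.82824
parabola through these three points peaks at t≈2.204 with v≈1.82827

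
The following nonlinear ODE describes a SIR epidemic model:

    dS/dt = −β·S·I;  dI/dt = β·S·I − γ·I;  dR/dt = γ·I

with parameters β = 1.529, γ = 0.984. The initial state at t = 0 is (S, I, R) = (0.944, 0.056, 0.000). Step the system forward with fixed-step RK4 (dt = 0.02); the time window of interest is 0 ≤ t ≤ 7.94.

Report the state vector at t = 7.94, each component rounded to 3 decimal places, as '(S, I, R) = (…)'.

(S, I, R) = (0.370, 0.027, 0.603)

t=0.000: state=(0.944, 0.056, 0.000)
step 1 (dt=0.02): k1=(-0.081, 0.026, 0.055), k2=(-0.081, 0.026, 0.055), k3=(-0.081, 0.026, 0.055), k4=(-0.081, 0.026, 0.056); state += dt/6·(k1+2k2+2k3+k4)
t=0.020: state=(0.942, 0.057, 0.001)
t=0.040: state=(0.941, 0.057, 0.002)
t=0.060: state=(0.939, 0.058, 0.003)
continuing one RK4 step at a time; state shown every 25 steps (Δt=0.5):
t=0.500: state=(0.900, 0.069, 0.031)
t=1.000: state=(0.849, 0.083, 0.068)
t=1.500: state=(0.793, 0.095, 0.112)
t=2.000: state=(0.735, 0.104, 0.161)
t=2.500: state=(0.677, 0.109, 0.214)
t=3.000: state=(0.623, 0.110, 0.268)
t=3.500: state=(0.574, 0.106, 0.321)
t=4.000: state=(0.530, 0.099, 0.371)
t=4.500: state=(0.494, 0.089, 0.417)
t=5.000: state=(0.463, 0.079, 0.459)
t=5.500: state=(0.438, 0.068, 0.495)
t=6.000: state=(0.417, 0.057, 0.525)
t=6.500: state=(0.401, 0.048, 0.551)
t=7.000: state=(0.388, 0.040, 0.573)
t=7.500: state=(0.377, 0.032, 0.590)
t=7.940: state=(0.370, 0.027, 0.603)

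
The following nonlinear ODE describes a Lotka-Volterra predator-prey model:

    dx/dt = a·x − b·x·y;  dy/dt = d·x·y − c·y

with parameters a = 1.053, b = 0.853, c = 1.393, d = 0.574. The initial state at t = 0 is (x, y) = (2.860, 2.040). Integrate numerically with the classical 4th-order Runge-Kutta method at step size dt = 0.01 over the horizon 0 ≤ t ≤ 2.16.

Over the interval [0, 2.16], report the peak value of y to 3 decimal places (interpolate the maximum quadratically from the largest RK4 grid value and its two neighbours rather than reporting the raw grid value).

max y = 2.098

t=0.000: state=(2.860, 2.040)
step 1 (dt=0.01): k1=(-1.965, 0.507), k2=(-1.965, 0.496), k3=(-1.964, 0.496), k4=(-1.964, 0.485); state += dt/6·(k1+2k2+2k3+k4)
t=0.010: state=(2.840, 2.045)
t=0.020: state=(2.821, 2.050)
t=0.030: state=(2.801, 2.054)
continuing one RK4 step at a time; state shown every 10 steps (Δt=0.1):
t=0.100: state=(2.665, 2.080)
t=0.200: state=(2.478, 2.097)
t=0.300: state=(2.302, 2.092)
t=0.400: state=(2.141, 2.068)
t=0.500: state=(1.998, 2.026)
t=0.600: state=(1.872, 1.969)
t=0.700: state=(1.763, 1.901)
t=0.800: state=(1.671, 1.825)
t=0.900: state=(1.594, 1.744)
t=1.000: state=(1.532, 1.659)
t=1.100: state=(1.483, 1.574)
t=1.200: state=(1.446, 1.489)
t=1.300: state=(1.420, 1.407)
t=1.400: state=(1.404, 1.327)
t=1.500: state=(1.398, 1.251)
t=1.600: state=(1.400, 1.179)
t=1.700: state=(1.411, 1.112)
t=1.800: state=(1.429, 1.050)
t=1.900: state=(1.456, 0.992)
t=2.000: state=(1.489, 0.939)
t=2.100: state=(1.531, 0.891)
t=2.160: state=(1.559, 0.864)
largest grid value and its neighbours: y(0.220)=2.09766, y(0.230)=2.09773, y(0.240)=2.09758
parabola through these three points peaks at t≈0.228 with y≈2.09773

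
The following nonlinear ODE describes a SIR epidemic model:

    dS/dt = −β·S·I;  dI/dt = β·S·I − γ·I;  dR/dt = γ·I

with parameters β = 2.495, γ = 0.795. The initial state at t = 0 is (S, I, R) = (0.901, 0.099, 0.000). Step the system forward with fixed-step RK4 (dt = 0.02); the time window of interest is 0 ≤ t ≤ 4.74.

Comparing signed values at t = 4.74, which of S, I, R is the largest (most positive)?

t=0.000: state=(0.901, 0.099, 0.000)
step 1 (dt=0.02): k1=(-0.223, 0.144, 0.079), k2=(-0.225, 0.145, 0.080), k3=(-0.225, 0.145, 0.080), k4=(-0.228, 0.147, 0.081); state += dt/6·(k1+2k2+2k3+k4)
t=0.020: state=(0.896, 0.102, 0.002)
t=0.040: state=(0.892, 0.105, 0.003)
t=0.060: state=(0.887, 0.108, 0.005)
continuing one RK4 step at a time; state shown every 10 steps (Δt=0.2):
t=0.200: state=(0.851, 0.131, 0.018)
t=0.400: state=(0.790, 0.168, 0.042)
t=0.600: state=(0.719, 0.209, 0.072)
t=0.800: state=(0.641, 0.250, 0.108)
t=1.000: state=(0.560, 0.288, 0.151)
t=1.200: state=(0.481, 0.319, 0.200)
t=1.400: state=(0.408, 0.339, 0.252)
t=1.600: state=(0.344, 0.349, 0.307)
t=1.800: state=(0.289, 0.349, 0.363)
t=2.000: state=(0.243, 0.339, 0.417)
t=2.200: state=(0.206, 0.324, 0.470)
t=2.400: state=(0.176, 0.304, 0.520)
t=2.600: state=(0.152, 0.281, 0.567)
t=2.800: state=(0.133, 0.257, 0.610)
t=3.000: state=(0.118, 0.234, 0.649)
t=3.200: state=(0.105, 0.211, 0.684)
t=3.400: state=(0.095, 0.189, 0.716)
t=3.600: state=(0.087, 0.169, 0.744)
t=3.800: state=(0.081, 0.150, 0.769)
t=4.000: state=(0.075, 0.133, 0.792)
t=4.200: state=(0.071, 0.118, 0.812)
t=4.400: state=(0.067, 0.104, 0.829)
t=4.600: state=(0.064, 0.092, 0.845)
t=4.740: state=(0.062, 0.084, 0.855)
compare at T: S=0.062, I=0.084, R=0.855

largest component: R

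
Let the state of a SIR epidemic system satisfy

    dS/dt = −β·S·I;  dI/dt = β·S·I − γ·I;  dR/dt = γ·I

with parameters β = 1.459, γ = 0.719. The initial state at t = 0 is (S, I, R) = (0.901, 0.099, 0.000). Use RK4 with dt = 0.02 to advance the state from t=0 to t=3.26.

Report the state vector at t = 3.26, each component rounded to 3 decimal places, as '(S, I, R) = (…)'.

t=0.000: state=(0.901, 0.099, 0.000)
step 1 (dt=0.02): k1=(-0.130, 0.059, 0.071), k2=(-0.131, 0.059, 0.072), k3=(-0.131, 0.059, 0.072), k4=(-0.131, 0.059, 0.072); state += dt/6·(k1+2k2+2k3+k4)
t=0.020: state=(0.898, 0.100, 0.001)
t=0.040: state=(0.896, 0.101, 0.003)
t=0.060: state=(0.893, 0.103, 0.004)
continuing one RK4 step at a time; state shown every 10 steps (Δt=0.2):
t=0.200: state=(0.874, 0.111, 0.015)
t=0.400: state=(0.844, 0.124, 0.032)
t=0.600: state=(0.813, 0.136, 0.051)
t=0.800: state=(0.780, 0.149, 0.071)
t=1.000: state=(0.745, 0.161, 0.093)
t=1.200: state=(0.710, 0.173, 0.118)
t=1.400: state=(0.674, 0.183, 0.143)
t=1.600: state=(0.638, 0.192, 0.170)
t=1.800: state=(0.603, 0.199, 0.198)
t=2.000: state=(0.568, 0.205, 0.227)
t=2.200: state=(0.535, 0.208, 0.257)
t=2.400: state=(0.503, 0.210, 0.287)
t=2.600: state=(0.473, 0.209, 0.317)
t=2.800: state=(0.445, 0.207, 0.347)
t=3.000: state=(0.419, 0.204, 0.377)
t=3.200: state=(0.396, 0.199, 0.406)
t=3.260: state=(0.389, 0.197, 0.414)

(S, I, R) = (0.389, 0.197, 0.414)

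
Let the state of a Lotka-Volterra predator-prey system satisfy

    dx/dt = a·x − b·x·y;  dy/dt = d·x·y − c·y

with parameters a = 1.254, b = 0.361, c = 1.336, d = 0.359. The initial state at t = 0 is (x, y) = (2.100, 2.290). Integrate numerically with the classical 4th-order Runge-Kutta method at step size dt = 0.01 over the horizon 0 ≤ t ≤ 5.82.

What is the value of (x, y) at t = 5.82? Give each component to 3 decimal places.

t=0.000: state=(2.100, 2.290)
step 1 (dt=0.01): k1=(0.897, -1.333), k2=(0.904, -1.325), k3=(0.904, -1.325), k4=(0.911, -1.318); state += dt/6·(k1+2k2+2k3+k4)
t=0.010: state=(2.109, 2.277)
t=0.020: state=(2.118, 2.264)
t=0.030: state=(2.128, 2.251)
continuing one RK4 step at a time; state shown every 20 steps (Δt=0.2):
t=0.200: state=(2.308, 2.053)
t=0.400: state=(2.575, 1.872)
t=0.600: state=(2.905, 1.744)
t=0.800: state=(3.301, 1.667)
t=1.000: state=(3.765, 1.644)
t=1.200: state=(4.293, 1.681)
t=1.400: state=(4.870, 1.787)
t=1.600: state=(5.465, 1.983)
t=1.800: state=(6.023, 2.294)
t=2.000: state=(6.458, 2.751)
t=2.200: state=(6.658, 3.379)
t=2.400: state=(6.522, 4.161)
t=2.600: state=(6.019, 5.007)
t=2.800: state=(5.240, 5.749)
t=3.000: state=(4.363, 6.212)
t=3.200: state=(3.560, 6.315)
t=3.400: state=(2.918, 6.093)
t=3.600: state=(2.451, 5.651)
t=3.800: state=(2.136, 5.096)
t=4.000: state=(1.941, 4.513)
t=4.200: state=(1.837, 3.955)
t=4.400: state=(1.808, 3.450)
t=4.600: state=(1.841, 3.009)
t=4.800: state=(1.930, 2.637)
t=5.000: state=(2.074, 2.330)
t=5.200: state=(2.274, 2.084)
t=5.400: state=(2.532, 1.895)
t=5.600: state=(2.852, 1.759)
t=5.800: state=(3.239, 1.675)
t=5.820: state=(3.281, 1.670)

(x, y) = (3.281, 1.670)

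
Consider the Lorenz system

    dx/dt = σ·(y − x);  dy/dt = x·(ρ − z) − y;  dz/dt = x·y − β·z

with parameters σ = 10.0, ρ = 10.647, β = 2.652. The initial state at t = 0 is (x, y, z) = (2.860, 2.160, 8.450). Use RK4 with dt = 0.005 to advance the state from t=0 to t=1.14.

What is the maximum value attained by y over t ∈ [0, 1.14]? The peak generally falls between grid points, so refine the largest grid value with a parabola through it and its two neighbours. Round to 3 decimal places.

t=0.000: state=(2.860, 2.160, 8.450)
step 1 (dt=0.005): k1=(-7.000, 4.123, -16.232), k2=(-6.722, 4.190, -16.133), k3=(-6.727, 4.191, -16.131), k4=(-6.454, 4.257, -16.031); state += dt/6·(k1+2k2+2k3+k4)
t=0.005: state=(2.826, 2.181, 8.369)
t=0.010: state=(2.795, 2.203, 8.290)
t=0.015: state=(2.767, 2.225, 8.211)
continuing one RK4 step at a time; state shown every 10 steps (Δt=0.05):
t=0.050: state=(2.633, 2.398, 7.691)
t=0.100: state=(2.603, 2.699, 7.046)
t=0.150: state=(2.717, 3.068, 6.529)
t=0.200: state=(2.947, 3.514, 6.154)
t=0.250: state=(3.280, 4.042, 5.940)
t=0.300: state=(3.707, 4.651, 5.914)
t=0.350: state=(4.220, 5.322, 6.107)
t=0.400: state=(4.802, 6.016, 6.550)
t=0.450: state=(5.420, 6.658, 7.260)
t=0.500: state=(6.018, 7.147, 8.218)
t=0.550: state=(6.520, 7.370, 9.343)
t=0.600: state=(6.840, 7.245, 10.485)
t=0.650: state=(6.909, 6.774, 11.454)
t=0.700: state=(6.709, 6.058, 12.085)
t=0.750: state=(6.283, 5.260, 12.307)
t=0.800: state=(5.721, 4.532, 12.151)
t=0.850: state=(5.126, 3.965, 11.716)
t=0.900: state=(4.583, 3.588, 11.113)
t=0.950: state=(4.143, 3.384, 10.440)
t=1.000: state=(3.827, 3.324, 9.765)
t=1.050: state=(3.638, 3.381, 9.135)
t=1.100: state=(3.566, 3.531, 8.581)
t=1.140: state=(3.584, 3.709, 8.207)
largest grid value and its neighbours: y(0.555)=7.37355, y(0.560)=7.37384, y(0.565)=7.37050
parabola through these three points peaks at t≈0.558 with y≈7.37416

max y = 7.374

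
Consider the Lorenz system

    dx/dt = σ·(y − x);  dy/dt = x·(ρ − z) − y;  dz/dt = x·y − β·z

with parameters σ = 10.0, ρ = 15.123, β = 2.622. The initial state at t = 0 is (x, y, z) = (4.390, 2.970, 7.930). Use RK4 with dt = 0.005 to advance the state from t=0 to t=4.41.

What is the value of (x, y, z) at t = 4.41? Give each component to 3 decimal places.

(x, y, z) = (5.746, 6.389, 12.613)

t=0.000: state=(4.390, 2.970, 7.930)
step 1 (dt=0.005): k1=(-14.200, 28.607, -7.754), k2=(-13.130, 28.365, -7.497), k3=(-13.163, 28.382, -7.494), k4=(-12.123, 28.154, -7.238); state += dt/6·(k1+2k2+2k3+k4)
t=0.005: state=(4.324, 3.112, 7.893)
t=0.010: state=(4.269, 3.252, 7.858)
t=0.015: state=(4.222, 3.390, 7.825)
continuing one RK4 step at a time; state shown every 40 steps (Δt=0.2):
t=0.200: state=(6.279, 8.522, 9.343)
t=0.400: state=(9.190, 8.477, 18.195)
t=0.600: state=(4.808, 2.740, 16.308)
t=0.800: state=(3.060, 3.184, 11.118)
t=1.000: state=(4.716, 6.209, 9.336)
t=1.200: state=(8.155, 9.394, 14.248)
t=1.400: state=(6.948, 4.946, 17.751)
t=1.600: state=(3.958, 3.353, 13.429)
t=1.800: state=(4.350, 5.233, 10.521)
t=2.000: state=(6.955, 8.353, 12.518)
t=2.200: state=(7.653, 6.652, 17.070)
t=2.400: state=(4.970, 3.961, 14.850)
t=2.600: state=(4.456, 4.884, 11.733)
t=2.800: state=(6.236, 7.390, 12.137)
t=3.000: state=(7.548, 7.311, 15.901)
t=3.200: state=(5.742, 4.704, 15.482)
t=3.400: state=(4.747, 4.842, 12.714)
t=3.600: state=(5.857, 6.730, 12.274)
t=3.800: state=(7.208, 7.361, 14.968)
t=4.000: state=(6.209, 5.354, 15.588)
t=4.200: state=(5.082, 4.958, 13.434)
t=4.400: state=(5.682, 6.308, 12.580)
t=4.410: state=(5.746, 6.389, 12.613)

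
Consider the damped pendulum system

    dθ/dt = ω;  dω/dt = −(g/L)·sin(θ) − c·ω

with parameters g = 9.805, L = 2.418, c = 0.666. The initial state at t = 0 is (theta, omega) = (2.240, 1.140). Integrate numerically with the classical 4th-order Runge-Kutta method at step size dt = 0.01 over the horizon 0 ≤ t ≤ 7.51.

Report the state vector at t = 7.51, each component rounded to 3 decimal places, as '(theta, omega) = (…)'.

(theta, omega) = (0.206, -0.080)

t=0.000: state=(2.240, 1.140)
step 1 (dt=0.01): k1=(1.140, -3.940), k2=(1.120, -3.912), k3=(1.120, -3.912), k4=(1.101, -3.885); state += dt/6·(k1+2k2+2k3+k4)
t=0.010: state=(2.251, 1.101)
t=0.020: state=(2.262, 1.062)
t=0.030: state=(2.272, 1.024)
continuing one RK4 step at a time; state shown every 25 steps (Δt=0.25):
t=0.250: state=(2.415, 0.300)
t=0.500: state=(2.405, -0.361)
t=0.750: state=(2.237, -0.981)
t=1.000: state=(1.911, -1.641)
t=1.250: state=(1.416, -2.309)
t=1.500: state=(0.773, -2.771)
t=1.750: state=(0.074, -2.713)
t=2.000: state=(-0.533, -2.068)
t=2.250: state=(-0.934, -1.112)
t=2.500: state=(-1.088, -0.140)
t=2.750: state=(-1.015, 0.700)
t=3.000: state=(-0.757, 1.319)
t=3.250: state=(-0.382, 1.618)
t=3.500: state=(0.019, 1.530)
t=3.750: state=(0.355, 1.110)
t=4.000: state=(0.560, 0.515)
t=4.250: state=(0.612, -0.090)
t=4.500: state=(0.524, -0.586)
t=4.750: state=(0.335, -0.888)
t=5.000: state=(0.100, -0.951)
t=5.250: state=(-0.121, -0.789)
t=5.500: state=(-0.281, -0.474)
t=5.750: state=(-0.353, -0.102)
t=6.000: state=(-0.335, 0.235)
t=6.250: state=(-0.245, 0.469)
t=6.500: state=(-0.113, 0.563)
t=6.750: state=(0.025, 0.515)
t=7.000: state=(0.136, 0.356)
t=7.250: state=(0.198, 0.142)
t=7.500: state=(0.207, -0.072)
t=7.510: state=(0.206, -0.080)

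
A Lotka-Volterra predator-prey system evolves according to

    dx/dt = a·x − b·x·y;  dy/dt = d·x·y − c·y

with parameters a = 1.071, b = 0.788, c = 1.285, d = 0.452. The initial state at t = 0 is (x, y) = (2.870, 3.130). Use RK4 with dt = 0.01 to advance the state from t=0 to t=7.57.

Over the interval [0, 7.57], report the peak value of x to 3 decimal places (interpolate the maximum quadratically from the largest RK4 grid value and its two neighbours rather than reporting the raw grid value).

t=0.000: state=(2.870, 3.130)
step 1 (dt=0.01): k1=(-4.005, 0.038), k2=(-3.977, 0.010), k3=(-3.977, 0.010), k4=(-3.950, -0.018); state += dt/6·(k1+2k2+2k3+k4)
t=0.010: state=(2.830, 3.130)
t=0.020: state=(2.791, 3.130)
t=0.030: state=(2.752, 3.129)
continuing one RK4 step at a time; state shown every 25 steps (Δt=0.25):
t=0.250: state=(2.044, 2.987)
t=0.500: state=(1.531, 2.644)
t=0.750: state=(1.237, 2.239)
t=1.000: state=(1.082, 1.849)
t=1.250: state=(1.016, 1.509)
t=1.500: state=(1.016, 1.227)
t=1.750: state=(1.067, 1.000)
t=2.000: state=(1.166, 0.823)
t=2.250: state=(1.315, 0.686)
t=2.500: state=(1.517, 0.584)
t=2.750: state=(1.781, 0.510)
t=3.000: state=(2.117, 0.460)
t=3.250: state=(2.534, 0.434)
t=3.500: state=(3.043, 0.431)
t=3.750: state=(3.647, 0.456)
t=4.000: state=(4.334, 0.518)
t=4.250: state=(5.060, 0.639)
t=4.500: state=(5.721, 0.853)
t=4.750: state=(6.118, 1.213)
t=5.000: state=(5.987, 1.754)
t=5.250: state=(5.196, 2.406)
t=5.500: state=(3.995, 2.938)
t=5.750: state=(2.854, 3.130)
t=6.000: state=(2.034, 2.982)
t=6.250: state=(1.525, 2.638)
t=6.500: state=(1.234, 2.232)
t=6.750: state=(1.080, 1.843)
t=7.000: state=(1.016, 1.504)
t=7.250: state=(1.016, 1.223)
t=7.500: state=(1.068, 0.997)
t=7.570: state=(1.091, 0.943)
largest grid value and its neighbours: x(4.820)=6.14493, x(4.830)=6.14509, x(4.840)=6.14425
parabola through these three points peaks at t≈4.827 with x≈6.14514

max x = 6.145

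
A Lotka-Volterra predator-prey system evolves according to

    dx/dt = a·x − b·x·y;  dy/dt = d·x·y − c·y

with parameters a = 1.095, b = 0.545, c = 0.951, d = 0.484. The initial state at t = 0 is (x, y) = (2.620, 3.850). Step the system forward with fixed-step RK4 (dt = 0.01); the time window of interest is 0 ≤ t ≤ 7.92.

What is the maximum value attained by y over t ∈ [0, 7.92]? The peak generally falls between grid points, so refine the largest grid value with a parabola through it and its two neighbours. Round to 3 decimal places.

t=0.000: state=(2.620, 3.850)
step 1 (dt=0.01): k1=(-2.629, 1.221), k2=(-2.624, 1.198), k3=(-2.624, 1.198), k4=(-2.619, 1.176); state += dt/6·(k1+2k2+2k3+k4)
t=0.010: state=(2.594, 3.862)
t=0.020: state=(2.568, 3.874)
t=0.030: state=(2.542, 3.885)
continuing one RK4 step at a time; state shown every 50 steps (Δt=0.5):
t=0.500: state=(1.536, 3.914)
t=1.000: state=(0.990, 3.272)
t=1.500: state=(0.779, 2.508)
t=2.000: state=(0.745, 1.869)
t=2.500: state=(0.828, 1.403)
t=3.000: state=(1.023, 1.088)
t=3.500: state=(1.353, 0.899)
t=4.000: state=(1.855, 0.820)
t=4.500: state=(2.557, 0.866)
t=5.000: state=(3.399, 1.106)
t=5.500: state=(4.049, 1.709)
t=6.000: state=(3.814, 2.818)
t=6.500: state=(2.617, 3.851)
t=7.000: state=(1.534, 3.913)
t=7.500: state=(0.989, 3.271)
t=7.920: state=(0.798, 2.623)
largest grid value and its neighbours: y(6.760)=4.01282, y(6.770)=4.01302, y(6.780)=4.01279
parabola through these three points peaks at t≈6.770 with y≈4.01302

max y = 4.013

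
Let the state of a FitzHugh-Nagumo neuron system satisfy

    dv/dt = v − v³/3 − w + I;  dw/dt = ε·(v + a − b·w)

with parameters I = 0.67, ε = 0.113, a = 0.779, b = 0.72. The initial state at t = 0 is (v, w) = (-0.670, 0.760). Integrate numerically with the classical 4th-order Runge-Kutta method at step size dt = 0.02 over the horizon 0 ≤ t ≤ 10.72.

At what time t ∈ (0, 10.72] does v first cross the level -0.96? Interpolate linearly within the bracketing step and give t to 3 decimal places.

t = 0.411

t=0.000: state=(-0.670, 0.760)
step 1 (dt=0.02): k1=(-0.660, -0.050), k2=(-0.663, -0.050), k3=(-0.663, -0.050), k4=(-0.666, -0.051); state += dt/6·(k1+2k2+2k3+k4)
t=0.020: state=(-0.683, 0.759)
t=0.040: state=(-0.697, 0.758)
t=0.060: state=(-0.710, 0.757)
t=0.400: state=(-0.952, 0.734)
next step: t=0.420: state=(-0.967, 0.733) — v has crossed -0.96
linear interpolation between t=0.400 (-0.95206) and t=0.420 (-0.96663) → t≈0.411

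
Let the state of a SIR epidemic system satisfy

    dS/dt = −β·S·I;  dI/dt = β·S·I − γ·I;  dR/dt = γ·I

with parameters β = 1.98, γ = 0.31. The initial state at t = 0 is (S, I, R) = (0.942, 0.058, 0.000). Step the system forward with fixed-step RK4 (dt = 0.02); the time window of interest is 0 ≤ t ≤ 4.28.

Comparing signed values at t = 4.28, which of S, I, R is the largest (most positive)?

t=0.000: state=(0.942, 0.058, 0.000)
step 1 (dt=0.02): k1=(-0.108, 0.090, 0.018), k2=(-0.110, 0.091, 0.018), k3=(-0.110, 0.091, 0.018), k4=(-0.111, 0.093, 0.019); state += dt/6·(k1+2k2+2k3+k4)
t=0.020: state=(0.940, 0.060, 0.000)
t=0.040: state=(0.938, 0.062, 0.001)
t=0.060: state=(0.935, 0.064, 0.001)
continuing one RK4 step at a time; state shown every 10 steps (Δt=0.2):
t=0.200: state=(0.917, 0.079, 0.004)
t=0.400: state=(0.884, 0.106, 0.010)
t=0.600: state=(0.842, 0.140, 0.017)
t=0.800: state=(0.791, 0.182, 0.027)
t=1.000: state=(0.729, 0.231, 0.040)
t=1.200: state=(0.658, 0.286, 0.056)
t=1.400: state=(0.581, 0.343, 0.076)
t=1.600: state=(0.501, 0.400, 0.099)
t=1.800: state=(0.423, 0.451, 0.125)
t=2.000: state=(0.351, 0.494, 0.155)
t=2.200: state=(0.287, 0.527, 0.186)
t=2.400: state=(0.232, 0.549, 0.220)
t=2.600: state=(0.186, 0.560, 0.254)
t=2.800: state=(0.149, 0.562, 0.289)
t=3.000: state=(0.119, 0.557, 0.324)
t=3.200: state=(0.096, 0.546, 0.358)
t=3.400: state=(0.077, 0.531, 0.391)
t=3.600: state=(0.063, 0.513, 0.424)
t=3.800: state=(0.052, 0.494, 0.455)
t=4.000: state=(0.043, 0.473, 0.485)
t=4.200: state=(0.035, 0.451, 0.514)
t=4.280: state=(0.033, 0.442, 0.525)
compare at T: S=0.033, I=0.442, R=0.525

largest component: R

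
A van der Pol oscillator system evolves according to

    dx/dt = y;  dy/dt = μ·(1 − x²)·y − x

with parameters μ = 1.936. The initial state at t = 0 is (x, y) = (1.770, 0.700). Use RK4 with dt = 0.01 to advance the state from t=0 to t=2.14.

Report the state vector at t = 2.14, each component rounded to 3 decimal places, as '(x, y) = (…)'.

t=0.000: state=(1.770, 0.700)
step 1 (dt=0.01): k1=(0.700, -4.661), k2=(0.677, -4.584), k3=(0.677, -4.585), k4=(0.654, -4.508); state += dt/6·(k1+2k2+2k3+k4)
t=0.010: state=(1.777, 0.654)
t=0.020: state=(1.783, 0.610)
t=0.030: state=(1.789, 0.567)
continuing one RK4 step at a time; state shown every 10 steps (Δt=0.1):
t=0.100: state=(1.819, 0.309)
t=0.200: state=(1.836, 0.049)
t=0.300: state=(1.832, -0.116)
t=0.400: state=(1.815, -0.221)
t=0.500: state=(1.789, -0.289)
t=0.600: state=(1.758, -0.336)
t=0.700: state=(1.722, -0.371)
t=0.800: state=(1.684, -0.400)
t=0.900: state=(1.642, -0.425)
t=1.000: state=(1.599, -0.449)
t=1.100: state=(1.553, -0.474)
t=1.200: state=(1.504, -0.501)
t=1.300: state=(1.452, -0.531)
t=1.400: state=(1.398, -0.564)
t=1.500: state=(1.339, -0.602)
t=1.600: state=(1.277, -0.647)
t=1.700: state=(1.210, -0.701)
t=1.800: state=(1.136, -0.765)
t=1.900: state=(1.056, -0.843)
t=2.000: state=(0.967, -0.940)
t=2.100: state=(0.867, -1.062)
t=2.140: state=(0.824, -1.120)

(x, y) = (0.824, -1.120)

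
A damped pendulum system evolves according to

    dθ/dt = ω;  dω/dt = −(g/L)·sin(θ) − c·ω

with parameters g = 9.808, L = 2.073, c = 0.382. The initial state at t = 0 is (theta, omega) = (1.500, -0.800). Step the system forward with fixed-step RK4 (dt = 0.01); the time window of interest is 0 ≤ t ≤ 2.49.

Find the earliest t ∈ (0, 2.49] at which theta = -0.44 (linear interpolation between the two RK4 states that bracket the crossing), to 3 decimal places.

t = 0.911

t=0.000: state=(1.500, -0.800)
step 1 (dt=0.01): k1=(-0.800, -4.414), k2=(-0.822, -4.404), k3=(-0.822, -4.404), k4=(-0.844, -4.394); state += dt/6·(k1+2k2+2k3+k4)
t=0.010: state=(1.492, -0.844)
t=0.020: state=(1.483, -0.888)
t=0.030: state=(1.474, -0.932)
continuing one RK4 step at a time; state shown every 10 steps (Δt=0.1):
t=0.100: state=(1.398, -1.231)
t=0.200: state=(1.255, -1.635)
t=0.300: state=(1.073, -2.000)
t=0.400: state=(0.857, -2.306)
t=0.500: state=(0.614, -2.531)
t=0.600: state=(0.354, -2.651)
t=0.700: state=(0.088, -2.653)
t=0.800: state=(-0.173, -2.533)
t=0.900: state=(-0.415, -2.303)
t=0.910: state=(-0.438, -2.275)
next step: t=0.920: state=(-0.461, -2.245) — theta has crossed -0.44
linear interpolation between t=0.910 (-0.43806) and t=0.920 (-0.46066) → t≈0.911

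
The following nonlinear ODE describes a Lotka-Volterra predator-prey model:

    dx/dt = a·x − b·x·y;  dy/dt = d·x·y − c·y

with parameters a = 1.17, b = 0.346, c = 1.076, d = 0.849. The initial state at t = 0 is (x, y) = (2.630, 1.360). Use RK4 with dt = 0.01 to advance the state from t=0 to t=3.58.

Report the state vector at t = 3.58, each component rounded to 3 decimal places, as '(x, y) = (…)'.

t=0.000: state=(2.630, 1.360)
step 1 (dt=0.01): k1=(1.840, 1.573), k2=(1.839, 1.593), k3=(1.839, 1.593), k4=(1.838, 1.613); state += dt/6·(k1+2k2+2k3+k4)
t=0.010: state=(2.648, 1.376)
t=0.020: state=(2.667, 1.392)
t=0.030: state=(2.685, 1.409)
continuing one RK4 step at a time; state shown every 20 steps (Δt=0.2):
t=0.200: state=(2.986, 1.767)
t=0.400: state=(3.269, 2.428)
t=0.600: state=(3.378, 3.454)
t=0.800: state=(3.205, 4.893)
t=1.000: state=(2.726, 6.553)
t=1.200: state=(2.079, 7.953)
t=1.400: state=(1.472, 8.654)
t=1.600: state=(1.020, 8.602)
t=1.800: state=(0.723, 8.028)
t=2.000: state=(0.539, 7.197)
t=2.200: state=(0.427, 6.295)
t=2.400: state=(0.360, 5.424)
t=2.600: state=(0.321, 4.633)
t=2.800: state=(0.302, 3.938)
t=3.000: state=(0.297, 3.341)
t=3.200: state=(0.303, 2.834)
t=3.400: state=(0.320, 2.409)
t=3.580: state=(0.343, 2.088)

(x, y) = (0.343, 2.088)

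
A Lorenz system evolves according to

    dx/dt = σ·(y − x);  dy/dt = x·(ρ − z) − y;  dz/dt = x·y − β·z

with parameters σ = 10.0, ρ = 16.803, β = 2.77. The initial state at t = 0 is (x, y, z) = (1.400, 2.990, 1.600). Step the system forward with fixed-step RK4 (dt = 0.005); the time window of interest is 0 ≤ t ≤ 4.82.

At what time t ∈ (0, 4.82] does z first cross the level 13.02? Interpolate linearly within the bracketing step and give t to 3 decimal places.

t = 0.273

t=0.000: state=(1.400, 2.990, 1.600)
step 1 (dt=0.005): k1=(15.900, 18.294, -0.246), k2=(15.960, 18.854, -0.060), k3=(15.972, 18.854, -0.058), k4=(16.044, 19.415, 0.133); state += dt/6·(k1+2k2+2k3+k4)
t=0.005: state=(1.480, 3.084, 1.600)
t=0.010: state=(1.561, 3.184, 1.601)
t=0.015: state=(1.642, 3.290, 1.605)
continuing one RK4 step at a time; state shown every 40 steps (Δt=0.2):
t=0.200: state=(7.034, 11.740, 5.726)
t=0.270: state=(10.582, 15.549, 12.627)
next step: t=0.275: state=(10.827, 15.677, 13.283) — z has crossed 13.02
linear interpolation between t=0.270 (12.62691) and t=0.275 (13.28334) → t≈0.273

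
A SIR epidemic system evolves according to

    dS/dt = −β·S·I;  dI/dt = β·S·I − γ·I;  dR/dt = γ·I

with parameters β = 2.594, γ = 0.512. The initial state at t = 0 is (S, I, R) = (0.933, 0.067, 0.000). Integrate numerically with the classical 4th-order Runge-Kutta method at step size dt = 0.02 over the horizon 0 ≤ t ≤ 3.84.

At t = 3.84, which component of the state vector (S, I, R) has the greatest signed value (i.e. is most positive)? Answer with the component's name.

largest component: R

t=0.000: state=(0.933, 0.067, 0.000)
step 1 (dt=0.02): k1=(-0.162, 0.128, 0.034), k2=(-0.165, 0.130, 0.035), k3=(-0.165, 0.130, 0.035), k4=(-0.168, 0.132, 0.036); state += dt/6·(k1+2k2+2k3+k4)
t=0.020: state=(0.930, 0.070, 0.001)
t=0.040: state=(0.926, 0.072, 0.001)
t=0.060: state=(0.923, 0.075, 0.002)
continuing one RK4 step at a time; state shown every 10 steps (Δt=0.2):
t=0.200: state=(0.894, 0.097, 0.008)
t=0.400: state=(0.842, 0.138, 0.020)
t=0.600: state=(0.774, 0.189, 0.037)
t=0.800: state=(0.691, 0.250, 0.059)
t=1.000: state=(0.597, 0.315, 0.088)
t=1.200: state=(0.498, 0.378, 0.124)
t=1.400: state=(0.404, 0.431, 0.165)
t=1.600: state=(0.319, 0.469, 0.212)
t=1.800: state=(0.249, 0.490, 0.261)
t=2.000: state=(0.193, 0.496, 0.311)
t=2.200: state=(0.149, 0.489, 0.362)
t=2.400: state=(0.116, 0.473, 0.411)
t=2.600: state=(0.091, 0.450, 0.459)
t=2.800: state=(0.073, 0.424, 0.503)
t=3.000: state=(0.059, 0.396, 0.545)
t=3.200: state=(0.048, 0.367, 0.584)
t=3.400: state=(0.040, 0.339, 0.621)
t=3.600: state=(0.034, 0.312, 0.654)
t=3.800: state=(0.029, 0.286, 0.684)
t=3.840: state=(0.028, 0.281, 0.690)
compare at T: S=0.028, I=0.281, R=0.690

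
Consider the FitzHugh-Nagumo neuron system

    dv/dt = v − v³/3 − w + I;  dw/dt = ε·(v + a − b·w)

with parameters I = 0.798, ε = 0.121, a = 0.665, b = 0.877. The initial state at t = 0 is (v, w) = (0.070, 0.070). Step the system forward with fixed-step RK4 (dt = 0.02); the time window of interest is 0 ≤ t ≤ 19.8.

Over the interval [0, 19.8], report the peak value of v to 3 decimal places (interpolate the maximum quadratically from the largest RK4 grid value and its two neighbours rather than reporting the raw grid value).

max v = 1.851

t=0.000: state=(0.070, 0.070)
step 1 (dt=0.02): k1=(0.798, 0.082), k2=(0.805, 0.082), k3=(0.805, 0.082), k4=(0.812, 0.083); state += dt/6·(k1+2k2+2k3+k4)
t=0.020: state=(0.086, 0.072)
t=0.040: state=(0.102, 0.073)
t=0.060: state=(0.119, 0.075)
continuing one RK4 step at a time; state shown every 50 steps (Δt=1):
t=1.000: state=(1.194, 0.208)
t=2.000: state=(1.831, 0.449)
t=3.000: state=(1.818, 0.691)
t=4.000: state=(1.728, 0.902)
t=5.000: state=(1.631, 1.080)
t=6.000: state=(1.533, 1.229)
t=7.000: state=(1.433, 1.352)
t=8.000: state=(1.329, 1.451)
t=9.000: state=(1.219, 1.527)
t=10.000: state=(1.099, 1.583)
t=11.000: state=(0.959, 1.618)
t=12.000: state=(0.779, 1.632)
t=13.000: state=(0.507, 1.619)
t=14.000: state=(-0.030, 1.563)
t=15.000: state=(-1.163, 1.418)
t=16.000: state=(-1.835, 1.167)
t=17.000: state=(-1.823, 0.914)
t=18.000: state=(-1.730, 0.694)
t=19.000: state=(-1.629, 0.508)
t=19.800: state=(-1.547, 0.381)
largest grid value and its neighbours: v(2.320)=1.85080, v(2.340)=1.85087, v(2.360)=1.85084
parabola through these three points peaks at t≈2.344 with v≈1.85087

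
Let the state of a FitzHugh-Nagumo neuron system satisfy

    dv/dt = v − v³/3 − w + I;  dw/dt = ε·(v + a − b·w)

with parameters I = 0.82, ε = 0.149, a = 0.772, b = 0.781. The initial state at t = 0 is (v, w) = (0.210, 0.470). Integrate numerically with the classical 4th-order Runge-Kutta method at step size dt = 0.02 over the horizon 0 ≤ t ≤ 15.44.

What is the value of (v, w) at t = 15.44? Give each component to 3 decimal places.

t=0.000: state=(0.210, 0.470)
step 1 (dt=0.02): k1=(0.557, 0.092), k2=(0.561, 0.092), k3=(0.561, 0.092), k4=(0.566, 0.093); state += dt/6·(k1+2k2+2k3+k4)
t=0.020: state=(0.221, 0.472)
t=0.040: state=(0.233, 0.474)
t=0.060: state=(0.244, 0.476)
continuing one RK4 step at a time; state shown every 25 steps (Δt=0.5):
t=0.500: state=(0.546, 0.526)
t=1.000: state=(0.974, 0.607)
t=1.500: state=(1.363, 0.714)
t=2.000: state=(1.579, 0.837)
t=2.500: state=(1.640, 0.963)
t=3.000: state=(1.626, 1.083)
t=3.500: state=(1.580, 1.194)
t=4.000: state=(1.521, 1.294)
t=4.500: state=(1.455, 1.385)
t=5.000: state=(1.385, 1.465)
t=5.500: state=(1.310, 1.536)
t=6.000: state=(1.229, 1.597)
t=6.500: state=(1.142, 1.648)
t=7.000: state=(1.046, 1.690)
t=7.500: state=(0.935, 1.722)
t=8.000: state=(0.803, 1.744)
t=8.500: state=(0.636, 1.753)
t=9.000: state=(0.408, 1.748)
t=9.500: state=(0.071, 1.723)
t=10.000: state=(-0.451, 1.669)
t=10.500: state=(-1.151, 1.573)
t=11.000: state=(-1.692, 1.435)
t=11.500: state=(-1.877, 1.279)
t=12.000: state=(-1.888, 1.125)
t=12.500: state=(-1.849, 0.982)
t=13.000: state=(-1.797, 0.851)
t=13.500: state=(-1.743, 0.730)
t=14.000: state=(-1.687, 0.621)
t=14.500: state=(-1.631, 0.522)
t=15.000: state=(-1.574, 0.432)
t=15.440: state=(-1.524, 0.361)

(v, w) = (-1.524, 0.361)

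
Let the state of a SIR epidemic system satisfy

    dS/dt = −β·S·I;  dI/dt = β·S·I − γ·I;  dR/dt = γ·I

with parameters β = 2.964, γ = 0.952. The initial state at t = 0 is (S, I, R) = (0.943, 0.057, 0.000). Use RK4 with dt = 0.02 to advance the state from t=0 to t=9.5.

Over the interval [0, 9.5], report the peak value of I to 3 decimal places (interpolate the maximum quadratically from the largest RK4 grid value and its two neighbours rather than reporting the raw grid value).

max I = 0.333

t=0.000: state=(0.943, 0.057, 0.000)
step 1 (dt=0.02): k1=(-0.159, 0.105, 0.054), k2=(-0.162, 0.107, 0.055), k3=(-0.162, 0.107, 0.055), k4=(-0.165, 0.108, 0.056); state += dt/6·(k1+2k2+2k3+k4)
t=0.020: state=(0.940, 0.059, 0.001)
t=0.040: state=(0.936, 0.061, 0.002)
t=0.060: state=(0.933, 0.064, 0.003)
continuing one RK4 step at a time; state shown every 25 steps (Δt=0.5):
t=0.500: state=(0.824, 0.133, 0.043)
t=1.000: state=(0.625, 0.243, 0.132)
t=1.500: state=(0.407, 0.323, 0.270)
t=2.000: state=(0.250, 0.324, 0.427)
t=2.500: state=(0.160, 0.271, 0.569)
t=3.000: state=(0.113, 0.205, 0.682)
t=3.500: state=(0.087, 0.147, 0.766)
t=4.000: state=(0.072, 0.103, 0.825)
t=4.500: state=(0.064, 0.071, 0.866)
t=5.000: state=(0.058, 0.048, 0.894)
t=5.500: state=(0.055, 0.032, 0.912)
t=6.000: state=(0.053, 0.022, 0.925)
t=6.500: state=(0.052, 0.015, 0.934)
t=7.000: state=(0.051, 0.010, 0.940)
t=7.500: state=(0.050, 0.007, 0.943)
t=8.000: state=(0.050, 0.004, 0.946)
t=8.500: state=(0.049, 0.003, 0.948)
t=9.000: state=(0.049, 0.002, 0.949)
t=9.500: state=(0.049, 0.001, 0.950)
largest grid value and its neighbours: I(1.720)=0.33280, I(1.740)=0.33288, I(1.760)=0.33284
parabola through these three points peaks at t≈1.743 with I≈0.33288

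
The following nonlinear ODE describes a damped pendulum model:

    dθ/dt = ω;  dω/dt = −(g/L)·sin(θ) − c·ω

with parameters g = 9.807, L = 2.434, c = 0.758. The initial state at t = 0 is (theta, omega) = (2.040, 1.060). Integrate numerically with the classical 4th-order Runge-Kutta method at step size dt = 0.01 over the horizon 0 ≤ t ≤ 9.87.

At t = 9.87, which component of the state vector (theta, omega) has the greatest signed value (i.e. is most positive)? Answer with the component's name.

largest component: omega

t=0.000: state=(2.040, 1.060)
step 1 (dt=0.01): k1=(1.060, -4.397), k2=(1.038, -4.371), k3=(1.038, -4.371), k4=(1.016, -4.345); state += dt/6·(k1+2k2+2k3+k4)
t=0.010: state=(2.050, 1.016)
t=0.020: state=(2.060, 0.973)
t=0.030: state=(2.070, 0.930)
continuing one RK4 step at a time; state shown every 50 steps (Δt=0.5):
t=0.500: state=(2.105, -0.681)
t=1.000: state=(1.409, -2.067)
t=1.500: state=(0.186, -2.518)
t=2.000: state=(-0.775, -1.116)
t=2.500: state=(-0.894, 0.557)
t=3.000: state=(-0.361, 1.377)
t=3.500: state=(0.268, 0.956)
t=4.000: state=(0.497, -0.046)
t=4.500: state=(0.283, -0.700)
t=5.000: state=(-0.077, -0.626)
t=5.500: state=(-0.265, -0.096)
t=6.000: state=(-0.191, 0.339)
t=6.500: state=(0.006, 0.379)
t=7.000: state=(0.136, 0.115)
t=7.500: state=(0.121, -0.154)
t=8.000: state=(0.017, -0.220)
t=8.500: state=(-0.067, -0.096)
t=9.000: state=(-0.073, 0.063)
t=9.500: state=(-0.021, 0.123)
t=9.870: state=(0.020, 0.091)
compare at T: theta=0.020, omega=0.091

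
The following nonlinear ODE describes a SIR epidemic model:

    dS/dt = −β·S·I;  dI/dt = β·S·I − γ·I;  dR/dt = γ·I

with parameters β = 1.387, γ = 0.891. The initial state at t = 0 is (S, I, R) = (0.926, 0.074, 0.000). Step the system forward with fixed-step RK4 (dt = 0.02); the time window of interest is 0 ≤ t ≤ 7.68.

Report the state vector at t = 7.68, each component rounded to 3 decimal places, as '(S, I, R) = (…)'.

t=0.000: state=(0.926, 0.074, 0.000)
step 1 (dt=0.02): k1=(-0.095, 0.029, 0.066), k2=(-0.095, 0.029, 0.066), k3=(-0.095, 0.029, 0.066), k4=(-0.096, 0.029, 0.066); state += dt/6·(k1+2k2+2k3+k4)
t=0.020: state=(0.924, 0.075, 0.001)
t=0.040: state=(0.922, 0.075, 0.003)
t=0.060: state=(0.920, 0.076, 0.004)
continuing one RK4 step at a time; state shown every 25 steps (Δt=0.5):
t=0.500: state=(0.875, 0.089, 0.036)
t=1.000: state=(0.819, 0.102, 0.079)
t=1.500: state=(0.760, 0.113, 0.127)
t=2.000: state=(0.701, 0.120, 0.179)
t=2.500: state=(0.644, 0.123, 0.233)
t=3.000: state=(0.592, 0.121, 0.288)
t=3.500: state=(0.545, 0.115, 0.340)
t=4.000: state=(0.505, 0.106, 0.389)
t=4.500: state=(0.471, 0.095, 0.434)
t=5.000: state=(0.443, 0.083, 0.474)
t=5.500: state=(0.420, 0.072, 0.508)
t=6.000: state=(0.401, 0.061, 0.538)
t=6.500: state=(0.386, 0.052, 0.563)
t=7.000: state=(0.373, 0.043, 0.584)
t=7.500: state=(0.363, 0.036, 0.601)
t=7.680: state=(0.360, 0.033, 0.607)

(S, I, R) = (0.360, 0.033, 0.607)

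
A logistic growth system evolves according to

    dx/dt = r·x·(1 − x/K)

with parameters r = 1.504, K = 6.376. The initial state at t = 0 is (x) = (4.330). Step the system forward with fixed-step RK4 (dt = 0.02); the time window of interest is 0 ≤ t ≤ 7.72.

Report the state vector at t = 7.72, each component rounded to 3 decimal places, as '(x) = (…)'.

t=0.000: state=(4.330)
step 1 (dt=0.02): k1=(2.090), k2=(2.078), k3=(2.078), k4=(2.067); state += dt/6·(k1+2k2+2k3+k4)
t=0.020: state=(4.372)
t=0.040: state=(4.413)
t=0.060: state=(4.453)
continuing one RK4 step at a time; state shown every 25 steps (Δt=0.5):
t=0.500: state=(5.214)
t=1.000: state=(5.770)
t=1.500: state=(6.075)
t=2.000: state=(6.231)
t=2.500: state=(6.307)
t=3.000: state=(6.343)
t=3.500: state=(6.360)
t=4.000: state=(6.369)
t=4.500: state=(6.373)
t=5.000: state=(6.374)
t=5.500: state=(6.375)
t=6.000: state=(6.376)
t=6.500: state=(6.376)
t=7.000: state=(6.376)
t=7.500: state=(6.376)
t=7.720: state=(6.376)

(x) = (6.376)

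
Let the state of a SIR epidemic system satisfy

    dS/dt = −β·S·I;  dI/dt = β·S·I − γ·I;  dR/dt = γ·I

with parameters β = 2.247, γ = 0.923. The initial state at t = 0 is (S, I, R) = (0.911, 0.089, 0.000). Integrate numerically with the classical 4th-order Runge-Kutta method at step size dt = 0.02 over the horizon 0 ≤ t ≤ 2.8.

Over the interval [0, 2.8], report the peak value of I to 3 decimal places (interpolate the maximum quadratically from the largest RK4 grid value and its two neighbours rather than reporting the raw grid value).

t=0.000: state=(0.911, 0.089, 0.000)
step 1 (dt=0.02): k1=(-0.182, 0.100, 0.082), k2=(-0.184, 0.101, 0.083), k3=(-0.184, 0.101, 0.083), k4=(-0.186, 0.102, 0.084); state += dt/6·(k1+2k2+2k3+k4)
t=0.020: state=(0.907, 0.091, 0.002)
t=0.040: state=(0.904, 0.093, 0.003)
t=0.060: state=(0.900, 0.095, 0.005)
continuing one RK4 step at a time; state shown every 5 steps (Δt=0.1):
t=0.100: state=(0.892, 0.099, 0.009)
t=0.200: state=(0.871, 0.110, 0.018)
t=0.300: state=(0.849, 0.122, 0.029)
t=0.400: state=(0.825, 0.134, 0.041)
t=0.500: state=(0.799, 0.147, 0.054)
t=0.600: state=(0.772, 0.160, 0.068)
t=0.700: state=(0.743, 0.173, 0.083)
t=0.800: state=(0.714, 0.186, 0.100)
t=0.900: state=(0.684, 0.198, 0.118)
t=1.000: state=(0.653, 0.210, 0.137)
t=1.100: state=(0.622, 0.221, 0.157)
t=1.200: state=(0.591, 0.231, 0.177)
t=1.300: state=(0.561, 0.240, 0.199)
t=1.400: state=(0.531, 0.247, 0.222)
t=1.500: state=(0.502, 0.253, 0.245)
t=1.600: state=(0.474, 0.258, 0.268)
t=1.700: state=(0.447, 0.261, 0.292)
t=1.800: state=(0.422, 0.262, 0.316)
t=1.900: state=(0.398, 0.262, 0.341)
t=2.000: state=(0.375, 0.260, 0.365)
t=2.100: state=(0.354, 0.258, 0.389)
t=2.200: state=(0.334, 0.254, 0.412)
t=2.300: state=(0.316, 0.249, 0.435)
t=2.400: state=(0.299, 0.243, 0.458)
t=2.500: state=(0.283, 0.237, 0.480)
t=2.600: state=(0.268, 0.230, 0.502)
t=2.700: state=(0.255, 0.222, 0.523)
t=2.800: state=(0.243, 0.214, 0.543)
largest grid value and its neighbours: I(1.820)=0.26201, I(1.840)=0.26205, I(1.860)=0.26203
parabola through these three points peaks at t≈1.845 with I≈0.26205

max I = 0.262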